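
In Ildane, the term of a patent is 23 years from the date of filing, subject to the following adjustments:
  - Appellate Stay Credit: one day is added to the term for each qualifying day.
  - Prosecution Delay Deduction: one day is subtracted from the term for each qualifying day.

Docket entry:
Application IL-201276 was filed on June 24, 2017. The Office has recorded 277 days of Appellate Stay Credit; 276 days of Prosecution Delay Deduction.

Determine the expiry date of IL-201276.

2040-06-25

Base term: filing date + 23 years → 24 June 2040.
Appellate Stay Credit: +277 days → 28 March 2041.
Prosecution Delay Deduction: −276 days → 25 June 2040.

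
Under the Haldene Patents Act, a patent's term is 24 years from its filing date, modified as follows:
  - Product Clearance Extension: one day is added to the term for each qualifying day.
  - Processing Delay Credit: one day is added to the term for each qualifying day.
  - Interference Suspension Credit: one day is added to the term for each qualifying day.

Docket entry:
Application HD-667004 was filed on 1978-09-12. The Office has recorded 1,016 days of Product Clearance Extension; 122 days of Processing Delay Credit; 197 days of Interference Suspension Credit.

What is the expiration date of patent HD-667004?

May 9, 2006

Base term: filing date + 24 years → 12 September 2002.
Product Clearance Extension: +1016 days → 24 June 2005.
Processing Delay Credit: +122 days → 24 October 2005.
Interference Suspension Credit: +197 days → 9 May 2006.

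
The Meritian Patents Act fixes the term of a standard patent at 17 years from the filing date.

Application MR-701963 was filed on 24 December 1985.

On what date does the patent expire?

December 24, 2002

Filing date + 17 years → 24 December 2002.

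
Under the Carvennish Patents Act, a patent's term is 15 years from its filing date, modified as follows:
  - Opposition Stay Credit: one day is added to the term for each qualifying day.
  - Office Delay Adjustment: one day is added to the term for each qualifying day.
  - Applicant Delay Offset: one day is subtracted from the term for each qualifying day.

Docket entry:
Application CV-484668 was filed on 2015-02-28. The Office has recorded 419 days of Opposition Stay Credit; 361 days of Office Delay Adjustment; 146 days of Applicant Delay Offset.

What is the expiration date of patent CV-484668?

Base term: filing date + 15 years → 28 February 2030.
Opposition Stay Credit: +419 days → 23 April 2031.
Office Delay Adjustment: +361 days → 18 April 2032.
Applicant Delay Offset: −146 days → 24 November 2031.

November 24, 2031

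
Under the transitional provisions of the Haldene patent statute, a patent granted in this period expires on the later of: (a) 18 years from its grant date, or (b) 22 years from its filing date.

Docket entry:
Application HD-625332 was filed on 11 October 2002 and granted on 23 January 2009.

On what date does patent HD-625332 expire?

2027-01-23

(a) grant + 18 years → 23 January 2027.
(b) filing + 22 years → 11 October 2024.
Later of the two: 23 January 2027.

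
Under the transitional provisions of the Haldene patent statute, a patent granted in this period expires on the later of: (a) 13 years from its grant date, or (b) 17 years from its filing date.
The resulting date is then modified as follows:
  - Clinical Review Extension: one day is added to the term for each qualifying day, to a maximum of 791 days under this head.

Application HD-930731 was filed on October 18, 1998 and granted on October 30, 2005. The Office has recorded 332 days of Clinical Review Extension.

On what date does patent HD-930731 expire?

2019-09-27

(a) grant + 13 years → 30 October 2018.
(b) filing + 17 years → 18 October 2015.
Later of the two: 30 October 2018.
Clinical Review Extension: 332 days (within the 791-day cap) → +332 days → 27 September 2019.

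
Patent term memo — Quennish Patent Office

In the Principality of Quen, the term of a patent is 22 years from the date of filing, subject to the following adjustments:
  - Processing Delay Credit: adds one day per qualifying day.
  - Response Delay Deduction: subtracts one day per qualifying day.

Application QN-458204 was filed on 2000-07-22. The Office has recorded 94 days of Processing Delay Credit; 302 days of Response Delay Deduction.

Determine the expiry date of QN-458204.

2021-12-26

Base term: filing date + 22 years → 22 July 2022.
Processing Delay Credit: +94 days → 24 October 2022.
Response Delay Deduction: −302 days → 26 December 2021.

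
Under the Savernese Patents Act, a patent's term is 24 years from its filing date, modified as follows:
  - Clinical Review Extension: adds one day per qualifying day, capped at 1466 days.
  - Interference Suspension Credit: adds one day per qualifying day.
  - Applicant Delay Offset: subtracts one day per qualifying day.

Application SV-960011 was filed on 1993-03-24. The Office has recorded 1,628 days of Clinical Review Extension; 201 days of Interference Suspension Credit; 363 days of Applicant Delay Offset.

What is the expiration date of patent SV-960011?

Base term: filing date + 24 years → 24 March 2017.
Clinical Review Extension: 1628 days claimed exceeds the 1466-day cap, so +1466 days → 29 March 2021.
Interference Suspension Credit: +201 days → 16 October 2021.
Applicant Delay Offset: −363 days → 18 October 2020.

October 18, 2020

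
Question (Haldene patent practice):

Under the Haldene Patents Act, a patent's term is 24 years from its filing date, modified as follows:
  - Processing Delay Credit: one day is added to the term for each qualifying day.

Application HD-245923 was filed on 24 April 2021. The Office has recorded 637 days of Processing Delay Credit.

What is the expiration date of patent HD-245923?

2047-01-21

Base term: filing date + 24 years → 24 April 2045.
Processing Delay Credit: +637 days → 21 January 2047.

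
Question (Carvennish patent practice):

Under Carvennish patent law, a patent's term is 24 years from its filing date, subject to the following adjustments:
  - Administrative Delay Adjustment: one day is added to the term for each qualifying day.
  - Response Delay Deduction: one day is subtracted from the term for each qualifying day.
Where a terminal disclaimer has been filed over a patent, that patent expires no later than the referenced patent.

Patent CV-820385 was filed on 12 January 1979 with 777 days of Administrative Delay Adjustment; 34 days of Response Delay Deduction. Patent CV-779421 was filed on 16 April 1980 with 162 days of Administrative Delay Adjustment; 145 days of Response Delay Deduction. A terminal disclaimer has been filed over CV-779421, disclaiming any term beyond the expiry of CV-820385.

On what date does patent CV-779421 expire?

2004-05-03

Natural term of CV-779421:
  Base: filing + 24 years → 16 April 2004.
  Administrative Delay Adjustment: +162 days → 25 September 2004.
  Response Delay Deduction: −145 days → 3 May 2004.
Expiry of referenced patent CV-820385:
  Base: filing + 24 years → 12 January 2003.
  Administrative Delay Adjustment: +777 days → 27 February 2005.
  Response Delay Deduction: −34 days → 24 January 2005.
Terminal disclaimer: CV-779421 expires on the earlier of 3 May 2004 and 24 January 2005.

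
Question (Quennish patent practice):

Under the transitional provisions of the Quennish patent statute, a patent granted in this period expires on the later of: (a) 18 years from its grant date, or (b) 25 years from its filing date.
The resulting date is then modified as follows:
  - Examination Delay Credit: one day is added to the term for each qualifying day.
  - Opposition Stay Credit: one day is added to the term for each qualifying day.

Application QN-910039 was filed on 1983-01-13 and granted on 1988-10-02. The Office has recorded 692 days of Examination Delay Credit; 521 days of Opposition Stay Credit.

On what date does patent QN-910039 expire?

(a) grant + 18 years → 2 October 2006.
(b) filing + 25 years → 13 January 2008.
Later of the two: 13 January 2008.
Examination Delay Credit: +692 days → 5 December 2009.
Opposition Stay Credit: +521 days → 10 May 2011.

2011-05-10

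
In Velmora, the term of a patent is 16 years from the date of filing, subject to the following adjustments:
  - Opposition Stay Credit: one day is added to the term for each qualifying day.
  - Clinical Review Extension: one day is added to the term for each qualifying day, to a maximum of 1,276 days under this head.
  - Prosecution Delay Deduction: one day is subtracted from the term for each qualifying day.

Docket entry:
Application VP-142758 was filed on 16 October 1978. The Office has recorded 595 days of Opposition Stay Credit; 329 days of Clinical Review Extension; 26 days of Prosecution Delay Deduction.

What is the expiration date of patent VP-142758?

Base term: filing date + 16 years → 16 October 1994.
Opposition Stay Credit: +595 days → 2 June 1996.
Clinical Review Extension: 329 days (within the 1276-day cap) → +329 days → 27 April 1997.
Prosecution Delay Deduction: −26 days → 1 April 1997.

1997-04-01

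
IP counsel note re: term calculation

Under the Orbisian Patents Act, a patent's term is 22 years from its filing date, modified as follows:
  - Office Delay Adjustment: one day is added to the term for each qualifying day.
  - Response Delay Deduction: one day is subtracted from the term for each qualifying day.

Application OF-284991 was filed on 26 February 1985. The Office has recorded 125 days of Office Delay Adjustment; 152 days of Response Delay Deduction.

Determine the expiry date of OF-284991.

2007-01-30

Base term: filing date + 22 years → 26 February 2007.
Office Delay Adjustment: +125 days → 1 July 2007.
Response Delay Deduction: −152 days → 30 January 2007.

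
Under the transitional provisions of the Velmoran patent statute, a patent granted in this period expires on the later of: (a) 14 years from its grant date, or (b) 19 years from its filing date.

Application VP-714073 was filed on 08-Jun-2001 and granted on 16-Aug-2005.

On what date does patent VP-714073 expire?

(a) grant + 14 years → 16 August 2019.
(b) filing + 19 years → 8 June 2020.
Later of the two: 8 June 2020.

2020-06-08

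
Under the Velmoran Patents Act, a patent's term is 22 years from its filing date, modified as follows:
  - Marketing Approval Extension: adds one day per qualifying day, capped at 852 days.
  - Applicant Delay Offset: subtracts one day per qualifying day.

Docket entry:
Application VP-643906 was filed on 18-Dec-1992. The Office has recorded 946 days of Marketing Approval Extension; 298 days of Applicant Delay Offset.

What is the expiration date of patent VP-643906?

Base term: filing date + 22 years → 18 December 2014.
Marketing Approval Extension: 946 days claimed exceeds the 852-day cap, so +852 days → 18 April 2017.
Applicant Delay Offset: −298 days → 24 June 2016.

June 24, 2016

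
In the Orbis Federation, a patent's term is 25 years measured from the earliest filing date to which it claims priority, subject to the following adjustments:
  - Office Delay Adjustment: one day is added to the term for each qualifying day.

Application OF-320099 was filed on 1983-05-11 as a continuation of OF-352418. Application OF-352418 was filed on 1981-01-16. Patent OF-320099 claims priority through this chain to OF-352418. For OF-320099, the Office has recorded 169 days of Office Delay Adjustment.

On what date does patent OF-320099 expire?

Earliest priority filing: 16 January 1981.
Base term: 16 January 1981 + 25 years → 16 January 2006.
Office Delay Adjustment: +169 days → 4 July 2006.

July 4, 2006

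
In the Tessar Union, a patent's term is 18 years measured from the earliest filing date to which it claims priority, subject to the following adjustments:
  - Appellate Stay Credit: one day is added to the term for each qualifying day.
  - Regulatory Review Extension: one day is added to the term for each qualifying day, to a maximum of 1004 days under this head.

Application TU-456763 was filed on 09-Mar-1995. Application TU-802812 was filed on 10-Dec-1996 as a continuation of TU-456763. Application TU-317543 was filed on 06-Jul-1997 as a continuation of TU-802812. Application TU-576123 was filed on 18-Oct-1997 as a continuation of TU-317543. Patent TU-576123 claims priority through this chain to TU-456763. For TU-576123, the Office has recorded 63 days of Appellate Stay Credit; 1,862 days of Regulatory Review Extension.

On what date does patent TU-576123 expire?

Earliest priority filing: 9 March 1995.
Base term: 9 March 1995 + 18 years → 9 March 2013.
Appellate Stay Credit: +63 days → 11 May 2013.
Regulatory Review Extension: 1862 days claimed exceeds the 1004-day cap, so +1004 days → 9 February 2016.

2016-02-09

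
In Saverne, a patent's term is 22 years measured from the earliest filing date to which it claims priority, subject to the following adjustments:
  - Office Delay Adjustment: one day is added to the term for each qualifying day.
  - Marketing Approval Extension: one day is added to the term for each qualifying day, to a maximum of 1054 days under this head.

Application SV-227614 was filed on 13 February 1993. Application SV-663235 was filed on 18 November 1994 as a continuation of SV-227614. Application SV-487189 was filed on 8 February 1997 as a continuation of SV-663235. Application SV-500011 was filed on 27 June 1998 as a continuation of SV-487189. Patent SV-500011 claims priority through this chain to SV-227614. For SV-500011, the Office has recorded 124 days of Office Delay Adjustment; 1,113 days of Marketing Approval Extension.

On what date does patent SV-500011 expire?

Earliest priority filing: 13 February 1993.
Base term: 13 February 1993 + 22 years → 13 February 2015.
Office Delay Adjustment: +124 days → 17 June 2015.
Marketing Approval Extension: 1113 days claimed exceeds the 1054-day cap, so +1054 days → 6 May 2018.

May 6, 2018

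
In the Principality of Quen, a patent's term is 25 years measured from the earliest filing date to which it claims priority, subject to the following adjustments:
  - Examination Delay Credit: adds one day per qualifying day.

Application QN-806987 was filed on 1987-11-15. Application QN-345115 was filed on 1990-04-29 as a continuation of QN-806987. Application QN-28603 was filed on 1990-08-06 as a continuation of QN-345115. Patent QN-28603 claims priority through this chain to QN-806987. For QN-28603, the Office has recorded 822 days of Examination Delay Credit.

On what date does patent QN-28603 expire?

Earliest priority filing: 15 November 1987.
Base term: 15 November 1987 + 25 years → 15 November 2012.
Examination Delay Credit: +822 days → 15 February 2015.

February 15, 2015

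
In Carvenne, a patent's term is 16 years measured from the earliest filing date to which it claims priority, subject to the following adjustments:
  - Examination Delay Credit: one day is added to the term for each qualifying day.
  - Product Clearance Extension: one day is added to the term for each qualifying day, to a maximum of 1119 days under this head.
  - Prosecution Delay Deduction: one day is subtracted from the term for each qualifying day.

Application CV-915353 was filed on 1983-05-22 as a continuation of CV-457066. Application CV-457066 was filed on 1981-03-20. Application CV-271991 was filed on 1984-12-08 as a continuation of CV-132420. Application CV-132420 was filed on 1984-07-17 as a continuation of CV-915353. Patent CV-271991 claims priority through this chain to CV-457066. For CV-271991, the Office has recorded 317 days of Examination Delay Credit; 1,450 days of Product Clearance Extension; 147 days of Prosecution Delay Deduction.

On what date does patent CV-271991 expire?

2000-09-29

Earliest priority filing: 20 March 1981.
Base term: 20 March 1981 + 16 years → 20 March 1997.
Examination Delay Credit: +317 days → 31 January 1998.
Product Clearance Extension: 1450 days claimed exceeds the 1119-day cap, so +1119 days → 23 February 2001.
Prosecution Delay Deduction: −147 days → 29 September 2000.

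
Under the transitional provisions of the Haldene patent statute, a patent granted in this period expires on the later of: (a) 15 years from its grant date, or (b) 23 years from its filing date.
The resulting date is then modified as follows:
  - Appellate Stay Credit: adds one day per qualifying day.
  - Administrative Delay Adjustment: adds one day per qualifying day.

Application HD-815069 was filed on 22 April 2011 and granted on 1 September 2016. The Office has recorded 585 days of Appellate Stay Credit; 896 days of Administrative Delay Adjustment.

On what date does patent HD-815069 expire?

(a) grant + 15 years → 1 September 2031.
(b) filing + 23 years → 22 April 2034.
Later of the two: 22 April 2034.
Appellate Stay Credit: +585 days → 28 November 2035.
Administrative Delay Adjustment: +896 days → 12 May 2038.

May 12, 2038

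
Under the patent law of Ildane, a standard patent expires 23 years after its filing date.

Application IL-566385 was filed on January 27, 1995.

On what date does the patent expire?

Filing date + 23 years → 27 January 2018.

2018-01-27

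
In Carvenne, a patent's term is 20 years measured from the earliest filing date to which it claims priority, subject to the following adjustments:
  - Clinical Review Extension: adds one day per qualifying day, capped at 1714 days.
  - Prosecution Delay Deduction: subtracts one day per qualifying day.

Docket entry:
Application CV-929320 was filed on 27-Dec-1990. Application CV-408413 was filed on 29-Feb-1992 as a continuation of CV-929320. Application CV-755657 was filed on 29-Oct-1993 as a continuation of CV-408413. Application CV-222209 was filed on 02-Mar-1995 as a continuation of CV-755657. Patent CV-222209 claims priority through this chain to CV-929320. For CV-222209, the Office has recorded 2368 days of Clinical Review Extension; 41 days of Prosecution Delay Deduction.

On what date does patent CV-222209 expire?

Earliest priority filing: 27 December 1990.
Base term: 27 December 1990 + 20 years → 27 December 2010.
Clinical Review Extension: 2368 days claimed exceeds the 1714-day cap, so +1714 days → 6 September 2015.
Prosecution Delay Deduction: −41 days → 27 July 2015.

2015-07-27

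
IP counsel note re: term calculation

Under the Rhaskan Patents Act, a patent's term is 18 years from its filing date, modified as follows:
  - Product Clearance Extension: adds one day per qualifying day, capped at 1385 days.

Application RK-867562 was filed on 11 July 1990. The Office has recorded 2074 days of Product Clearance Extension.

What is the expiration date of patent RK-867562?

2012-04-26

Base term: filing date + 18 years → 11 July 2008.
Product Clearance Extension: 2074 days claimed exceeds the 1385-day cap, so +1385 days → 26 April 2012.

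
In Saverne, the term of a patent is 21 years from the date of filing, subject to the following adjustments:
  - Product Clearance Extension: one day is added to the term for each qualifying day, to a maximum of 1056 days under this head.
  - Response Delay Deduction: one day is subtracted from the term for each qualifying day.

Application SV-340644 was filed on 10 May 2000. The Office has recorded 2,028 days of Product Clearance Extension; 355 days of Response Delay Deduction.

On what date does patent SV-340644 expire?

Base term: filing date + 21 years → 10 May 2021.
Product Clearance Extension: 2028 days claimed exceeds the 1056-day cap, so +1056 days → 31 March 2024.
Response Delay Deduction: −355 days → 11 April 2023.

2023-04-11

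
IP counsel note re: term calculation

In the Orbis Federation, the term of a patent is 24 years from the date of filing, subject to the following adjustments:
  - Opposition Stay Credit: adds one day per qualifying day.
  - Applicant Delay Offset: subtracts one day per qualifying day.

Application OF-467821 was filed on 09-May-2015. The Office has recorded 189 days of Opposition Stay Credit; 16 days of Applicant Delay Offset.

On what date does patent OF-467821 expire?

Base term: filing date + 24 years → 9 May 2039.
Opposition Stay Credit: +189 days → 14 November 2039.
Applicant Delay Offset: −16 days → 29 October 2039.

October 29, 2039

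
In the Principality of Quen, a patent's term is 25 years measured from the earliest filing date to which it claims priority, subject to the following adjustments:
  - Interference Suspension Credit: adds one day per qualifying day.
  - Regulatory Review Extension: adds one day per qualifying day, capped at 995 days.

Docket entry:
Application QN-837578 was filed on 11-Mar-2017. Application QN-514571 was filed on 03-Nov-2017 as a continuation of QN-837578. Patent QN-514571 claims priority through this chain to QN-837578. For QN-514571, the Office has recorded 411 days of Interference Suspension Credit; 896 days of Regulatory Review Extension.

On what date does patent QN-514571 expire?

October 8, 2045

Earliest priority filing: 11 March 2017.
Base term: 11 March 2017 + 25 years → 11 March 2042.
Interference Suspension Credit: +411 days → 26 April 2043.
Regulatory Review Extension: 896 days (within the 995-day cap) → +896 days → 8 October 2045.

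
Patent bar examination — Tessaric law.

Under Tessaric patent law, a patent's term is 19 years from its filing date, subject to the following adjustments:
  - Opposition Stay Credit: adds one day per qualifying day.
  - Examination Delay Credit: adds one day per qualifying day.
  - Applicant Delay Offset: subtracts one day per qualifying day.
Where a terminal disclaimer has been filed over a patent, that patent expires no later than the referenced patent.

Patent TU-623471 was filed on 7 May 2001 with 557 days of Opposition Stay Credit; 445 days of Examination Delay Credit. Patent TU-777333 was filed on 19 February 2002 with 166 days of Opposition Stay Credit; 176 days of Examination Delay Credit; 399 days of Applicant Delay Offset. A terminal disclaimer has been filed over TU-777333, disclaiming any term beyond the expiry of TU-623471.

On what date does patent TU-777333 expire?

2020-12-24

Natural term of TU-777333:
  Base: filing + 19 years → 19 February 2021.
  Opposition Stay Credit: +166 days → 4 August 2021.
  Examination Delay Credit: +176 days → 27 January 2022.
  Applicant Delay Offset: −399 days → 24 December 2020.
Expiry of referenced patent TU-623471:
  Base: filing + 19 years → 7 May 2020.
  Opposition Stay Credit: +557 days → 15 November 2021.
  Examination Delay Credit: +445 days → 3 February 2023.
Terminal disclaimer: TU-777333 expires on the earlier of 24 December 2020 and 3 February 2023.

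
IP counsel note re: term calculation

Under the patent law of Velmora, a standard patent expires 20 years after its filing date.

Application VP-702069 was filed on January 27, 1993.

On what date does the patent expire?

January 27, 2013

Filing date + 20 years → 27 January 2013.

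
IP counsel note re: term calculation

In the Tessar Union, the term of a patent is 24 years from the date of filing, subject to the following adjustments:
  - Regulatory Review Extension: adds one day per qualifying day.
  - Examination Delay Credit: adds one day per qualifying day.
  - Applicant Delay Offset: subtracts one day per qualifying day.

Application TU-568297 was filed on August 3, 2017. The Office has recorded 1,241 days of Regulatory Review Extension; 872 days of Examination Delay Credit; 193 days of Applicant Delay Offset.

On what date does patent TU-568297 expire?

2046-11-05

Base term: filing date + 24 years → 3 August 2041.
Regulatory Review Extension: +1241 days → 26 December 2044.
Examination Delay Credit: +872 days → 17 May 2047.
Applicant Delay Offset: −193 days → 5 November 2046.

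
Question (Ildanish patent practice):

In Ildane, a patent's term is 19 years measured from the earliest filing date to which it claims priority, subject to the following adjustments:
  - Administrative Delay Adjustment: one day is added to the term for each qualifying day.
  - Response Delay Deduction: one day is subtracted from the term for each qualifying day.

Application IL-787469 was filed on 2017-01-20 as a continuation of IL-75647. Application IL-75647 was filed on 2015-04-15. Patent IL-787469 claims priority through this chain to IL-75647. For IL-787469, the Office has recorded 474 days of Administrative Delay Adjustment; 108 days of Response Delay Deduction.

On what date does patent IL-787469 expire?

2035-04-16

Earliest priority filing: 15 April 2015.
Base term: 15 April 2015 + 19 years → 15 April 2034.
Administrative Delay Adjustment: +474 days → 2 August 2035.
Response Delay Deduction: −108 days → 16 April 2035.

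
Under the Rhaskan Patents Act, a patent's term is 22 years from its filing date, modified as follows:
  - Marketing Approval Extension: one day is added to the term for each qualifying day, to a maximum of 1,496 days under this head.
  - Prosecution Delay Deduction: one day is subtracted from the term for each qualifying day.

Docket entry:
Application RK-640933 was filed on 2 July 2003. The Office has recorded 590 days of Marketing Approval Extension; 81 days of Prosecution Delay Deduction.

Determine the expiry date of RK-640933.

November 23, 2026

Base term: filing date + 22 years → 2 July 2025.
Marketing Approval Extension: 590 days (within the 1496-day cap) → +590 days → 12 February 2027.
Prosecution Delay Deduction: −81 days → 23 November 2026.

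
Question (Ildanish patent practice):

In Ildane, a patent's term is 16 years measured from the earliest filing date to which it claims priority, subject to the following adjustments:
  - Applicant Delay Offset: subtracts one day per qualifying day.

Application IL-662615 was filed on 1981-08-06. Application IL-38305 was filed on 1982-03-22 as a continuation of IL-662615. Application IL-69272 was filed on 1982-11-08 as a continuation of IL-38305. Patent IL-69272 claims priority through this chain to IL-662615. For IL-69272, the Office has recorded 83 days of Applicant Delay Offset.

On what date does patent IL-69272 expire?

Earliest priority filing: 6 August 1981.
Base term: 6 August 1981 + 16 years → 6 August 1997.
Applicant Delay Offset: −83 days → 15 May 1997.

1997-05-15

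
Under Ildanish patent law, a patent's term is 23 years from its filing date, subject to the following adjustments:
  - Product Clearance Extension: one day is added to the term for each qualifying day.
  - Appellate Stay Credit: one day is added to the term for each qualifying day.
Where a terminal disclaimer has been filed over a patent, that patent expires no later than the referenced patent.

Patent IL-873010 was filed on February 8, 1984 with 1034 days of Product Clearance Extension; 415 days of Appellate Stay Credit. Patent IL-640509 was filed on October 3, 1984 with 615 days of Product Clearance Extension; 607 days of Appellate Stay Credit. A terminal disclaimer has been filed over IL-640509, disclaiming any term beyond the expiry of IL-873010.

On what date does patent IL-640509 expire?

January 27, 2011

Natural term of IL-640509:
  Base: filing + 23 years → 3 October 2007.
  Product Clearance Extension: +615 days → 9 June 2009.
  Appellate Stay Credit: +607 days → 6 February 2011.
Expiry of referenced patent IL-873010:
  Base: filing + 23 years → 8 February 2007.
  Product Clearance Extension: +1034 days → 8 December 2009.
  Appellate Stay Credit: +415 days → 27 January 2011.
Terminal disclaimer: IL-640509 expires on the earlier of 6 February 2011 and 27 January 2011.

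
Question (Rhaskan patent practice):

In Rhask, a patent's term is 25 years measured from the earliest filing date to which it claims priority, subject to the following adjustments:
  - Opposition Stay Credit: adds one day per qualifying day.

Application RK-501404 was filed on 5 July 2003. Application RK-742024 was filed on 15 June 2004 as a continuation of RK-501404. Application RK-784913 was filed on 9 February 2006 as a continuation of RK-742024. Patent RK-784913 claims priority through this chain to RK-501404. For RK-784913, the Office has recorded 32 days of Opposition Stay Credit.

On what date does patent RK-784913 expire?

Earliest priority filing: 5 July 2003.
Base term: 5 July 2003 + 25 years → 5 July 2028.
Opposition Stay Credit: +32 days → 6 August 2028.

2028-08-06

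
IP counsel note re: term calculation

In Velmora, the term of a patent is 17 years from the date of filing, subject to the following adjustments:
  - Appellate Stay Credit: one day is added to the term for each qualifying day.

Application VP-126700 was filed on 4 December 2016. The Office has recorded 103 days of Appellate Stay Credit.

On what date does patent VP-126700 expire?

Base term: filing date + 17 years → 4 December 2033.
Appellate Stay Credit: +103 days → 17 March 2034.

March 17, 2034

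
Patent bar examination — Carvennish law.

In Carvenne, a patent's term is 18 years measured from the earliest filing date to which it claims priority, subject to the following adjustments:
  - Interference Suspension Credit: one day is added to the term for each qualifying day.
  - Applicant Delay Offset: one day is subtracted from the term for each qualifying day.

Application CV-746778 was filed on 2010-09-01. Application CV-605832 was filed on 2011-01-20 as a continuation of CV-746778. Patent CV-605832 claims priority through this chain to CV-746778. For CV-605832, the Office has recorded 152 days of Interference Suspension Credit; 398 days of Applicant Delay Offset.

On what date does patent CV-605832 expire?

December 30, 2027

Earliest priority filing: 1 September 2010.
Base term: 1 September 2010 + 18 years → 1 September 2028.
Interference Suspension Credit: +152 days → 31 January 2029.
Applicant Delay Offset: −398 days → 30 December 2027.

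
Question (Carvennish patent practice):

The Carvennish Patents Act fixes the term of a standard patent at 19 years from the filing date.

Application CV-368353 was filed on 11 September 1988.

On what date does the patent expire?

Filing date + 19 years → 11 September 2007.

September 11, 2007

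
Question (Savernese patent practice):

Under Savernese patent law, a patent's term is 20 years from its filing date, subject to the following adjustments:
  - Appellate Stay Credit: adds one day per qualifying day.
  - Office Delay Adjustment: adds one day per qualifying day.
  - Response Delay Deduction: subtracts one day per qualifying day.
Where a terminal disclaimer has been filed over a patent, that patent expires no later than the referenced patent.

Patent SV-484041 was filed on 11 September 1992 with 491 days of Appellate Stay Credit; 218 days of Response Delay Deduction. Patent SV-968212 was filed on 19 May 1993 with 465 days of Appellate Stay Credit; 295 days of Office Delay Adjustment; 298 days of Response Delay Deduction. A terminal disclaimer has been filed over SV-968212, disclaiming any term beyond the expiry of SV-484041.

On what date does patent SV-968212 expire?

June 11, 2013

Natural term of SV-968212:
  Base: filing + 20 years → 19 May 2013.
  Appellate Stay Credit: +465 days → 27 August 2014.
  Office Delay Adjustment: +295 days → 18 June 2015.
  Response Delay Deduction: −298 days → 24 August 2014.
Expiry of referenced patent SV-484041:
  Base: filing + 20 years → 11 September 2012.
  Appellate Stay Credit: +491 days → 15 January 2014.
  Response Delay Deduction: −218 days → 11 June 2013.
Terminal disclaimer: SV-968212 expires on the earlier of 24 August 2014 and 11 June 2013.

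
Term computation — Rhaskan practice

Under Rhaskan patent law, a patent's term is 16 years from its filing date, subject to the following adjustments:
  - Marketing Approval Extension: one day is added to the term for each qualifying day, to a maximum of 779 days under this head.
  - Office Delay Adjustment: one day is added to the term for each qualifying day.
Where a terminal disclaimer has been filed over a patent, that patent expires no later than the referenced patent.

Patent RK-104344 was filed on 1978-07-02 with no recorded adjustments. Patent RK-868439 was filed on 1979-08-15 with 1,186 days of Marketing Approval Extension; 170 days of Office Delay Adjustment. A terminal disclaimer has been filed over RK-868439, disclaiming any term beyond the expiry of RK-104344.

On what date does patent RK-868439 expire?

Natural term of RK-868439:
  Base: filing + 16 years → 15 August 1995.
  Marketing Approval Extension: 1186 days claimed exceeds the 779-day cap, so +779 days → 2 October 1997.
  Office Delay Adjustment: +170 days → 21 March 1998.
Expiry of referenced patent RK-104344:
  Base: filing + 16 years → 2 July 1994.
Terminal disclaimer: RK-868439 expires on the earlier of 21 March 1998 and 2 July 1994.

July 2, 1994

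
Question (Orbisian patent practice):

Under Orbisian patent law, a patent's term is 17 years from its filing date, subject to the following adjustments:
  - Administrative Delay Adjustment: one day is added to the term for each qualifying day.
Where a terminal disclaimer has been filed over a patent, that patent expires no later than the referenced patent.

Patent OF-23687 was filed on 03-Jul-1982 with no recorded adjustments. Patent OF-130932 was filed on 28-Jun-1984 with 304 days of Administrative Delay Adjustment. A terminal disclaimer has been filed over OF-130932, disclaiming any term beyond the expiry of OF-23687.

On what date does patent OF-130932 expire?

1999-07-03

Natural term of OF-130932:
  Base: filing + 17 years → 28 June 2001.
  Administrative Delay Adjustment: +304 days → 28 April 2002.
Expiry of referenced patent OF-23687:
  Base: filing + 17 years → 3 July 1999.
Terminal disclaimer: OF-130932 expires on the earlier of 28 April 2002 and 3 July 1999.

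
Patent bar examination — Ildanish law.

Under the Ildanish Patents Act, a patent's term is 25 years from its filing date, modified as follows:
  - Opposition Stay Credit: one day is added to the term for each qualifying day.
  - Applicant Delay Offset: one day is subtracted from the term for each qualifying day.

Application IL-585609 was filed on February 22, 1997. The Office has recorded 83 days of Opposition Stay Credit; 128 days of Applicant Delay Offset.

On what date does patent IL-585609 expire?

2022-01-08

Base term: filing date + 25 years → 22 February 2022.
Opposition Stay Credit: +83 days → 16 May 2022.
Applicant Delay Offset: −128 days → 8 January 2022.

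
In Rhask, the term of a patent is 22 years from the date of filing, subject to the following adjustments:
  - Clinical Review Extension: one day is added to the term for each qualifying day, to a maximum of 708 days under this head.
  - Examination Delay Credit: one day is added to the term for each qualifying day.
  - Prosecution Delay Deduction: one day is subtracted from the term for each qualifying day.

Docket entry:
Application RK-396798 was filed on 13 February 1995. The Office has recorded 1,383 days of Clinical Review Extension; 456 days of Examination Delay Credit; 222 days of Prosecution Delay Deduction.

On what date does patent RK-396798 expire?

Base term: filing date + 22 years → 13 February 2017.
Clinical Review Extension: 1383 days claimed exceeds the 708-day cap, so +708 days → 22 January 2019.
Examination Delay Credit: +456 days → 22 April 2020.
Prosecution Delay Deduction: −222 days → 13 September 2019.

September 13, 2019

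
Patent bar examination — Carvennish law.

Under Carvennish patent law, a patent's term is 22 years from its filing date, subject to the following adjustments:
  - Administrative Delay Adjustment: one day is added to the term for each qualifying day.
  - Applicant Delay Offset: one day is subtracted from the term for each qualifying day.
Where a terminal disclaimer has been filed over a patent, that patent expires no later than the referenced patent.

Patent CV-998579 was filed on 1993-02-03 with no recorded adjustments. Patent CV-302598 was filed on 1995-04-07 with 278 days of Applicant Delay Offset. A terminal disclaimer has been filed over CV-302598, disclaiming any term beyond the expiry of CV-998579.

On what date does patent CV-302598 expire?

Natural term of CV-302598:
  Base: filing + 22 years → 7 April 2017.
  Applicant Delay Offset: −278 days → 3 July 2016.
Expiry of referenced patent CV-998579:
  Base: filing + 22 years → 3 February 2015.
Terminal disclaimer: CV-302598 expires on the earlier of 3 July 2016 and 3 February 2015.

2015-02-03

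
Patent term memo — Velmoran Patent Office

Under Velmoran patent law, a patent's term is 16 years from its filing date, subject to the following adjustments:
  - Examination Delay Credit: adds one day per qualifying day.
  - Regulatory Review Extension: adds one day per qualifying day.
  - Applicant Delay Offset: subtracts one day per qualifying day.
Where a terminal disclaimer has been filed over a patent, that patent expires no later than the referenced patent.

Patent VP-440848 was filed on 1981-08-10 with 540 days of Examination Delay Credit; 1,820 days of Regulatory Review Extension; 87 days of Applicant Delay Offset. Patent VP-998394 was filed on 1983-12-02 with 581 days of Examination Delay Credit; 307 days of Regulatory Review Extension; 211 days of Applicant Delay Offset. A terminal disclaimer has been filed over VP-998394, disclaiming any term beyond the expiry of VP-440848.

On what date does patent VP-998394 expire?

2001-10-09

Natural term of VP-998394:
  Base: filing + 16 years → 2 December 1999.
  Examination Delay Credit: +581 days → 5 July 2001.
  Regulatory Review Extension: +307 days → 8 May 2002.
  Applicant Delay Offset: −211 days → 9 October 2001.
Expiry of referenced patent VP-440848:
  Base: filing + 16 years → 10 August 1997.
  Examination Delay Credit: +540 days → 1 February 1999.
  Regulatory Review Extension: +1820 days → 26 January 2004.
  Applicant Delay Offset: −87 days → 31 October 2003.
Terminal disclaimer: VP-998394 expires on the earlier of 9 October 2001 and 31 October 2003.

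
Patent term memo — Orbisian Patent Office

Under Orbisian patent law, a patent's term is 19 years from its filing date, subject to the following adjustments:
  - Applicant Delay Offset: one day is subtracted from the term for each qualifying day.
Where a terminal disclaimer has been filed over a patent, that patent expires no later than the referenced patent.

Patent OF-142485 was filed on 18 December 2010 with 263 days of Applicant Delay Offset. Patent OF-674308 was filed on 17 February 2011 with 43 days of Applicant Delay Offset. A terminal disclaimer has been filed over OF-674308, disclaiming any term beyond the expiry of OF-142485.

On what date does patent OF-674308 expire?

Natural term of OF-674308:
  Base: filing + 19 years → 17 February 2030.
  Applicant Delay Offset: −43 days → 5 January 2030.
Expiry of referenced patent OF-142485:
  Base: filing + 19 years → 18 December 2029.
  Applicant Delay Offset: −263 days → 30 March 2029.
Terminal disclaimer: OF-674308 expires on the earlier of 5 January 2030 and 30 March 2029.

March 30, 2029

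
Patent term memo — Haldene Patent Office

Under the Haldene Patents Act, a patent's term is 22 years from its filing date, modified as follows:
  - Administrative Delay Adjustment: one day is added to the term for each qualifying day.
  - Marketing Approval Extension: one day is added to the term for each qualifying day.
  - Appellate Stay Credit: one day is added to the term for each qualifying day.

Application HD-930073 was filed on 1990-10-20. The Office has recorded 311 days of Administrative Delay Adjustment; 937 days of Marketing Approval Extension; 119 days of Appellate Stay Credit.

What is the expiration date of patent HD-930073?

Base term: filing date + 22 years → 20 October 2012.
Administrative Delay Adjustment: +311 days → 27 August 2013.
Marketing Approval Extension: +937 days → 21 March 2016.
Appellate Stay Credit: +119 days → 18 July 2016.

July 18, 2016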